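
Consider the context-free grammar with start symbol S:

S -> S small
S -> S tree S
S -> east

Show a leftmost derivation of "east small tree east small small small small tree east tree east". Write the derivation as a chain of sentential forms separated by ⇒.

S ⇒ S tree S ⇒ S tree S tree S ⇒ S small tree S tree S ⇒ S small small tree S tree S ⇒ S small small small tree S tree S ⇒ S small small small small tree S tree S ⇒ S tree S small small small small tree S tree S ⇒ S small tree S small small small small tree S tree S ⇒ east small tree S small small small small tree S tree S ⇒ east small tree east small small small small tree S tree S ⇒ east small tree east small small small small tree east tree S ⇒ east small tree east small small small small tree east tree east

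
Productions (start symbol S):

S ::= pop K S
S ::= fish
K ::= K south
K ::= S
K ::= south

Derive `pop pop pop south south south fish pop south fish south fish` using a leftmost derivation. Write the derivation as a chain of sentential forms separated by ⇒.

S ⇒ pop K S   [S ::= pop K S]
pop K S ⇒ pop K south S   [K ::= K south]
pop K south S ⇒ pop S south S   [K ::= S]
pop S south S ⇒ pop pop K S south S   [S ::= pop K S]
pop pop K S south S ⇒ pop pop S S south S   [K ::= S]
pop pop S S south S ⇒ pop pop pop K S S south S   [S ::= pop K S]
pop pop pop K S S south S ⇒ pop pop pop K south S S south S   [K ::= K south]
pop pop pop K south S S south S ⇒ pop pop pop K south south S S south S   [K ::= K south]
pop pop pop K south south S S south S ⇒ pop pop pop south south south S S south S   [K ::= south]
pop pop pop south south south S S south S ⇒ pop pop pop south south south fish S south S   [S ::= fish]
pop pop pop south south south fish S south S ⇒ pop pop pop south south south fish pop K S south S   [S ::= pop K S]
pop pop pop south south south fish pop K S south S ⇒ pop pop pop south south south fish pop south S south S   [K ::= south]
pop pop pop south south south fish pop south S south S ⇒ pop pop pop south south south fish pop south fish south S   [S ::= fish]
pop pop pop south south south fish pop south fish south S ⇒ pop pop pop south south south fish pop south fish south fish   [S ::= fish]

S ⇒ pop K S ⇒ pop K south S ⇒ pop S south S ⇒ pop pop K S south S ⇒ pop pop S S south S ⇒ pop pop pop K S S south S ⇒ pop pop pop K south S S south S ⇒ pop pop pop K south south S S south S ⇒ pop pop pop south south south S S south S ⇒ pop pop pop south south south fish S south S ⇒ pop pop pop south south south fish pop K S south S ⇒ pop pop pop south south south fish pop south S south S ⇒ pop pop pop south south south fish pop south fish south S ⇒ pop pop pop south south south fish pop south fish south fish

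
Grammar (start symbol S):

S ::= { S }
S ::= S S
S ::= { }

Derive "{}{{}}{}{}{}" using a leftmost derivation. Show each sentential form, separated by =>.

S => SS => SSS => SSSS => SSSSS => {}SSSS => {}{S}SSS => {}{{}}SSS => {}{{}}{}SS => {}{{}}{}{}S => {}{{}}{}{}{}

S => SS   [S ::= S S]
SS => SSS   [S ::= S S]
SSS => SSSS   [S ::= S S]
SSSS => SSSSS   [S ::= S S]
SSSSS => {}SSSS   [S ::= { }]
{}SSSS => {}{S}SSS   [S ::= { S }]
{}{S}SSS => {}{{}}SSS   [S ::= { }]
{}{{}}SSS => {}{{}}{}SS   [S ::= { }]
{}{{}}{}SS => {}{{}}{}{}S   [S ::= { }]
{}{{}}{}{}S => {}{{}}{}{}{}   [S ::= { }]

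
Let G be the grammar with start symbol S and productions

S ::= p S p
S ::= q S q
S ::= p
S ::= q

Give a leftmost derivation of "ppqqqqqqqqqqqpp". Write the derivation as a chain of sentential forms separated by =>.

S => pSp => ppSpp => ppqSqpp => ppqqSqqpp => ppqqqSqqqpp => ppqqqqSqqqqpp => ppqqqqqSqqqqqpp => ppqqqqqqqqqqqpp

S => pSp   [S ::= p S p]
pSp => ppSpp   [S ::= p S p]
ppSpp => ppqSqpp   [S ::= q S q]
ppqSqpp => ppqqSqqpp   [S ::= q S q]
ppqqSqqpp => ppqqqSqqqpp   [S ::= q S q]
ppqqqSqqqpp => ppqqqqSqqqqpp   [S ::= q S q]
ppqqqqSqqqqpp => ppqqqqqSqqqqqpp   [S ::= q S q]
ppqqqqqSqqqqqpp => ppqqqqqqqqqqqpp   [S ::= q]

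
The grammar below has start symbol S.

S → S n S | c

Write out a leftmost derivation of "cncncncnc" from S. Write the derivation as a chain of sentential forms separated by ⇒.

S ⇒ SnS ⇒ SnSnS ⇒ SnSnSnS ⇒ SnSnSnSnS ⇒ cnSnSnSnS ⇒ cncnSnSnS ⇒ cncncnSnS ⇒ cncncncnS ⇒ cncncncnc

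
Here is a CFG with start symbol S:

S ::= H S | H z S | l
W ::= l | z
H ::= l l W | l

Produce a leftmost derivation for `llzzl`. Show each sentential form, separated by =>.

S => HzS   [S ::= H z S]
HzS => llWzS   [H ::= l l W]
llWzS => llzzS   [W ::= z]
llzzS => llzzl   [S ::= l]

S=>HzS=>llWzS=>llzzS=>llzzl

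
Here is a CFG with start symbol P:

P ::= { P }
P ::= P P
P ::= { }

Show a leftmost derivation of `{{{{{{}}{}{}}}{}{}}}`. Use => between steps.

P => {P} => {{P}} => {{PP}} => {{PPP}} => {{{P}PP}} => {{{{P}}PP}} => {{{{PP}}PP}} => {{{{PPP}}PP}} => {{{{{P}PP}}PP}} => {{{{{{}}PP}}PP}} => {{{{{{}}{}P}}PP}} => {{{{{{}}{}{}}}PP}} => {{{{{{}}{}{}}}{}P}} => {{{{{{}}{}{}}}{}{}}}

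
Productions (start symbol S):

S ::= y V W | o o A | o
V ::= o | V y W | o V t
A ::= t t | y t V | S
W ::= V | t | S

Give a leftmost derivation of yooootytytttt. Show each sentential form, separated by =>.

S => yVW   [S ::= y V W]
yVW => yoVtW   [V ::= o V t]
yoVtW => yooVttW   [V ::= o V t]
yooVttW => yooVyWttW   [V ::= V y W]
yooVyWttW => yooVyWyWttW   [V ::= V y W]
yooVyWyWttW => yoooVtyWyWttW   [V ::= o V t]
yoooVtyWyWttW => yooootyWyWttW   [V ::= o]
yooootyWyWttW => yooootytyWttW   [W ::= t]
yooootytyWttW => yooootytytttW   [W ::= t]
yooootytytttW => yooootytytttt   [W ::= t]

S => yVW => yoVtW => yooVttW => yooVyWttW => yooVyWyWttW => yoooVtyWyWttW => yooootyWyWttW => yooootytyWttW => yooootytytttW => yooootytytttt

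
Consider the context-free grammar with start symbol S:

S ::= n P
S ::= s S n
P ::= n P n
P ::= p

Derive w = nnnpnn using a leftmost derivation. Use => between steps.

S => nP => nnPn => nnnPnn => nnnpnn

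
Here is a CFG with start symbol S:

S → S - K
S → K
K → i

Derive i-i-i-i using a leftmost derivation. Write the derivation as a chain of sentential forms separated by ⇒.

S ⇒ S-K   [S → S - K]
S-K ⇒ S-K-K   [S → S - K]
S-K-K ⇒ S-K-K-K   [S → S - K]
S-K-K-K ⇒ K-K-K-K   [S → K]
K-K-K-K ⇒ i-K-K-K   [K → i]
i-K-K-K ⇒ i-i-K-K   [K → i]
i-i-K-K ⇒ i-i-i-K   [K → i]
i-i-i-K ⇒ i-i-i-i   [K → i]

S ⇒ S-K ⇒ S-K-K ⇒ S-K-K-K ⇒ K-K-K-K ⇒ i-K-K-K ⇒ i-i-K-K ⇒ i-i-i-K ⇒ i-i-i-i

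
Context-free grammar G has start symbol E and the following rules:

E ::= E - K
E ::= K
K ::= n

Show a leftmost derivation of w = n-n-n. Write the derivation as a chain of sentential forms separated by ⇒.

E ⇒ E-K ⇒ E-K-K ⇒ K-K-K ⇒ n-K-K ⇒ n-n-K ⇒ n-n-n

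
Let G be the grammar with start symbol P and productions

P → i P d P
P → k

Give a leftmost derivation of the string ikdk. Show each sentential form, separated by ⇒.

P ⇒ iPdP   [P → i P d P]
iPdP ⇒ ikdP   [P → k]
ikdP ⇒ ikdk   [P → k]

P ⇒ iPdP ⇒ ikdP ⇒ ikdk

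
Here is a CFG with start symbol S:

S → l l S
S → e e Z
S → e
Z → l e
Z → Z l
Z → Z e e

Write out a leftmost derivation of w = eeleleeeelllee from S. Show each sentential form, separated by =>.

S => eeZ => eeZee => eeZlee => eeZllee => eeZlllee => eeZeelllee => eeZeeeelllee => eeZleeeelllee => eeleleeeelllee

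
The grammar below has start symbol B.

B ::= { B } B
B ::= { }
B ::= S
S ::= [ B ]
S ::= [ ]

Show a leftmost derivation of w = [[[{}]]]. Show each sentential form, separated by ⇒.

B ⇒ S   [B ::= S]
S ⇒ [B]   [S ::= [ B ]]
[B] ⇒ [S]   [B ::= S]
[S] ⇒ [[B]]   [S ::= [ B ]]
[[B]] ⇒ [[S]]   [B ::= S]
[[S]] ⇒ [[[B]]]   [S ::= [ B ]]
[[[B]]] ⇒ [[[{}]]]   [B ::= { }]

B ⇒ S ⇒ [B] ⇒ [S] ⇒ [[B]] ⇒ [[S]] ⇒ [[[B]]] ⇒ [[[{}]]]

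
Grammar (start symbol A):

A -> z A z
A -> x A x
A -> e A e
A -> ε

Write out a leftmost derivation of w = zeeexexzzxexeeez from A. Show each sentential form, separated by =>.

A => zAz   [A -> z A z]
zAz => zeAez   [A -> e A e]
zeAez => zeeAeez   [A -> e A e]
zeeAeez => zeeeAeeez   [A -> e A e]
zeeeAeeez => zeeexAxeeez   [A -> x A x]
zeeexAxeeez => zeeexeAexeeez   [A -> e A e]
zeeexeAexeeez => zeeexexAxexeeez   [A -> x A x]
zeeexexAxexeeez => zeeexexzAzxexeeez   [A -> z A z]
zeeexexzAzxexeeez => zeeexexzzxexeeez   [A -> ε]

A=>zAz=>zeAez=>zeeAeez=>zeeeAeeez=>zeeexAxeeez=>zeeexeAexeeez=>zeeexexAxexeeez=>zeeexexzAzxexeeez=>zeeexexzzxexeeez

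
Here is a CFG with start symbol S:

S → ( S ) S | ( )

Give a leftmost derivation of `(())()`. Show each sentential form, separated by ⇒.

S ⇒ (S)S ⇒ (())S ⇒ (())()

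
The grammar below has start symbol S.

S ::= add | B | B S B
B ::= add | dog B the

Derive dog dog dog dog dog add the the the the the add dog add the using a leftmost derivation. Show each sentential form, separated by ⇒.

S ⇒ B S B   [S ::= B S B]
B S B ⇒ dog B the S B   [B ::= dog B the]
dog B the S B ⇒ dog dog B the the S B   [B ::= dog B the]
dog dog B the the S B ⇒ dog dog dog B the the the S B   [B ::= dog B the]
dog dog dog B the the the S B ⇒ dog dog dog dog B the the the the S B   [B ::= dog B the]
dog dog dog dog B the the the the S B ⇒ dog dog dog dog dog B the the the the the S B   [B ::= dog B the]
dog dog dog dog dog B the the the the the S B ⇒ dog dog dog dog dog add the the the the the S B   [B ::= add]
dog dog dog dog dog add the the the the the S B ⇒ dog dog dog dog dog add the the the the the B B   [S ::= B]
dog dog dog dog dog add the the the the the B B ⇒ dog dog dog dog dog add the the the the the add B   [B ::= add]
dog dog dog dog dog add the the the the the add B ⇒ dog dog dog dog dog add the the the the the add dog B the   [B ::= dog B the]
dog dog dog dog dog add the the the the the add dog B the ⇒ dog dog dog dog dog add the the the the the add dog add the   [B ::= add]

S ⇒ B S B ⇒ dog B the S B ⇒ dog dog B the the S B ⇒ dog dog dog B the the the S B ⇒ dog dog dog dog B the the the the S B ⇒ dog dog dog dog dog B the the the the the S B ⇒ dog dog dog dog dog add the the the the the S B ⇒ dog dog dog dog dog add the the the the the B B ⇒ dog dog dog dog dog add the the the the the add B ⇒ dog dog dog dog dog add the the the the the add dog B the ⇒ dog dog dog dog dog add the the the the the add dog add the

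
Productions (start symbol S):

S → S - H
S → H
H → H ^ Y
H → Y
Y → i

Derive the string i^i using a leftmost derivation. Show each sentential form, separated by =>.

S => H   [S → H]
H => H^Y   [H → H ^ Y]
H^Y => Y^Y   [H → Y]
Y^Y => i^Y   [Y → i]
i^Y => i^i   [Y → i]

S => H => H^Y => Y^Y => i^Y => i^i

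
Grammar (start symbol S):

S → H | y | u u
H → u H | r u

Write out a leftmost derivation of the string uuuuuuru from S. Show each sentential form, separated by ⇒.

S ⇒ H ⇒ uH ⇒ uuH ⇒ uuuH ⇒ uuuuH ⇒ uuuuuH ⇒ uuuuuuH ⇒ uuuuuuru

S ⇒ H   [S → H]
H ⇒ uH   [H → u H]
uH ⇒ uuH   [H → u H]
uuH ⇒ uuuH   [H → u H]
uuuH ⇒ uuuuH   [H → u H]
uuuuH ⇒ uuuuuH   [H → u H]
uuuuuH ⇒ uuuuuuH   [H → u H]
uuuuuuH ⇒ uuuuuuru   [H → r u]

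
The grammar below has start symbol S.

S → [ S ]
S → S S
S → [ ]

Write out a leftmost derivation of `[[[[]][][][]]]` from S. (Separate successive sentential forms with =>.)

S => [S]   [S → [ S ]]
[S] => [[S]]   [S → [ S ]]
[[S]] => [[SS]]   [S → S S]
[[SS]] => [[SSS]]   [S → S S]
[[SSS]] => [[SSSS]]   [S → S S]
[[SSSS]] => [[[S]SSS]]   [S → [ S ]]
[[[S]SSS]] => [[[[]]SSS]]   [S → [ ]]
[[[[]]SSS]] => [[[[]][]SS]]   [S → [ ]]
[[[[]][]SS]] => [[[[]][][]S]]   [S → [ ]]
[[[[]][][]S]] => [[[[]][][][]]]   [S → [ ]]

S => [S] => [[S]] => [[SS]] => [[SSS]] => [[SSSS]] => [[[S]SSS]] => [[[[]]SSS]] => [[[[]][]SS]] => [[[[]][][]S]] => [[[[]][][][]]]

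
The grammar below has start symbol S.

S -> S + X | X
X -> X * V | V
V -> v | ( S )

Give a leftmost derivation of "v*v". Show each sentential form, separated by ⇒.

S ⇒ X ⇒ X*V ⇒ V*V ⇒ v*V ⇒ v*v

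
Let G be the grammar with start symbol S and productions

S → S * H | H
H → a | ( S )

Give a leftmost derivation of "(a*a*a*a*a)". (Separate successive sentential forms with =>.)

S => H   [S → H]
H => (S)   [H → ( S )]
(S) => (S*H)   [S → S * H]
(S*H) => (S*H*H)   [S → S * H]
(S*H*H) => (S*H*H*H)   [S → S * H]
(S*H*H*H) => (S*H*H*H*H)   [S → S * H]
(S*H*H*H*H) => (H*H*H*H*H)   [S → H]
(H*H*H*H*H) => (a*H*H*H*H)   [H → a]
(a*H*H*H*H) => (a*a*H*H*H)   [H → a]
(a*a*H*H*H) => (a*a*a*H*H)   [H → a]
(a*a*a*H*H) => (a*a*a*a*H)   [H → a]
(a*a*a*a*H) => (a*a*a*a*a)   [H → a]

S => H => (S) => (S*H) => (S*H*H) => (S*H*H*H) => (S*H*H*H*H) => (H*H*H*H*H) => (a*H*H*H*H) => (a*a*H*H*H) => (a*a*a*H*H) => (a*a*a*a*H) => (a*a*a*a*a)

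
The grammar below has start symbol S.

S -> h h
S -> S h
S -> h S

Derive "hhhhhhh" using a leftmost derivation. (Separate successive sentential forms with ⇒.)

S ⇒ hS   [S -> h S]
hS ⇒ hSh   [S -> S h]
hSh ⇒ hhSh   [S -> h S]
hhSh ⇒ hhShh   [S -> S h]
hhShh ⇒ hhhShh   [S -> h S]
hhhShh ⇒ hhhhhhh   [S -> h h]

S⇒hS⇒hSh⇒hhSh⇒hhShh⇒hhhShh⇒hhhhhhh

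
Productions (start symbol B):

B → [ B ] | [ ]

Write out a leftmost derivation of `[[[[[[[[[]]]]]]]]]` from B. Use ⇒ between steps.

B⇒[B]⇒[[B]]⇒[[[B]]]⇒[[[[B]]]]⇒[[[[[B]]]]]⇒[[[[[[B]]]]]]⇒[[[[[[[B]]]]]]]⇒[[[[[[[[B]]]]]]]]⇒[[[[[[[[[]]]]]]]]]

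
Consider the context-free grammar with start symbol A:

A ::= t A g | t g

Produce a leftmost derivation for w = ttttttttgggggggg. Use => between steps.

A => tAg => ttAgg => tttAggg => ttttAgggg => tttttAggggg => ttttttAgggggg => tttttttAggggggg => ttttttttgggggggg

A => tAg   [A ::= t A g]
tAg => ttAgg   [A ::= t A g]
ttAgg => tttAggg   [A ::= t A g]
tttAggg => ttttAgggg   [A ::= t A g]
ttttAgggg => tttttAggggg   [A ::= t A g]
tttttAggggg => ttttttAgggggg   [A ::= t A g]
ttttttAgggggg => tttttttAggggggg   [A ::= t A g]
tttttttAggggggg => ttttttttgggggggg   [A ::= t g]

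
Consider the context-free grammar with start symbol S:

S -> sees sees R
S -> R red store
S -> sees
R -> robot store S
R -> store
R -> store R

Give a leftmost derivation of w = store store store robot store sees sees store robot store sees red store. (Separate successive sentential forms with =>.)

S => R red store => store R red store => store store R red store => store store store R red store => store store store robot store S red store => store store store robot store sees sees R red store => store store store robot store sees sees store R red store => store store store robot store sees sees store robot store S red store => store store store robot store sees sees store robot store sees red store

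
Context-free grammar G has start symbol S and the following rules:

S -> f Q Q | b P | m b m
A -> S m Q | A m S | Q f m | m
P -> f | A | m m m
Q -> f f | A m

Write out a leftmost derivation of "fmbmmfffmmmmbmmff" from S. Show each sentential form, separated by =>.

S => fQQ => fAmQ => fAmSmQ => fSmQmSmQ => fmbmmQmSmQ => fmbmmAmmSmQ => fmbmmQfmmmSmQ => fmbmmfffmmmSmQ => fmbmmfffmmmmbmmQ => fmbmmfffmmmmbmmff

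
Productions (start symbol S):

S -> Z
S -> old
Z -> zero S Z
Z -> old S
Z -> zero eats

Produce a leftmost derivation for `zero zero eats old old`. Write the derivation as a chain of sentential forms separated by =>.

S => Z => zero S Z => zero Z Z => zero zero eats Z => zero zero eats old S => zero zero eats old old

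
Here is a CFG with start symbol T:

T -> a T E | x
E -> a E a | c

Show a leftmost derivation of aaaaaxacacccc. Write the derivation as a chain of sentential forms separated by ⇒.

T ⇒ aTE   [T -> a T E]
aTE ⇒ aaTEE   [T -> a T E]
aaTEE ⇒ aaaTEEE   [T -> a T E]
aaaTEEE ⇒ aaaaTEEEE   [T -> a T E]
aaaaTEEEE ⇒ aaaaaTEEEEE   [T -> a T E]
aaaaaTEEEEE ⇒ aaaaaxEEEEE   [T -> x]
aaaaaxEEEEE ⇒ aaaaaxaEaEEEE   [E -> a E a]
aaaaaxaEaEEEE ⇒ aaaaaxacaEEEE   [E -> c]
aaaaaxacaEEEE ⇒ aaaaaxacacEEE   [E -> c]
aaaaaxacacEEE ⇒ aaaaaxacaccEE   [E -> c]
aaaaaxacaccEE ⇒ aaaaaxacacccE   [E -> c]
aaaaaxacacccE ⇒ aaaaaxacacccc   [E -> c]

T⇒aTE⇒aaTEE⇒aaaTEEE⇒aaaaTEEEE⇒aaaaaTEEEEE⇒aaaaaxEEEEE⇒aaaaaxaEaEEEE⇒aaaaaxacaEEEE⇒aaaaaxacacEEE⇒aaaaaxacaccEE⇒aaaaaxacacccE⇒aaaaaxacacccc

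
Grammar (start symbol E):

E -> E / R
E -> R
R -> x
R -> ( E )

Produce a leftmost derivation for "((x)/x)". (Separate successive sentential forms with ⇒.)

E ⇒ R ⇒ (E) ⇒ (E/R) ⇒ (R/R) ⇒ ((E)/R) ⇒ ((R)/R) ⇒ ((x)/R) ⇒ ((x)/x)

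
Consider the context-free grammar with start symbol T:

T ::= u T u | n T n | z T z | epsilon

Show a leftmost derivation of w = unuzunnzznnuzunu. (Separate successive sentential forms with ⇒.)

T ⇒ uTu ⇒ unTnu ⇒ unuTunu ⇒ unuzTzunu ⇒ unuzuTuzunu ⇒ unuzunTnuzunu ⇒ unuzunnTnnuzunu ⇒ unuzunnzTznnuzunu ⇒ unuzunnzznnuzunu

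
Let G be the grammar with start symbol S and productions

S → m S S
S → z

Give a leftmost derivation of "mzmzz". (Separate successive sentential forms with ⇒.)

S ⇒ mSS   [S → m S S]
mSS ⇒ mzS   [S → z]
mzS ⇒ mzmSS   [S → m S S]
mzmSS ⇒ mzmzS   [S → z]
mzmzS ⇒ mzmzz   [S → z]

S⇒mSS⇒mzS⇒mzmSS⇒mzmzS⇒mzmzz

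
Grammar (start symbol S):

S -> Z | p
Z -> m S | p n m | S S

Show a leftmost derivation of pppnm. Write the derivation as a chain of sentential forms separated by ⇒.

S⇒Z⇒SS⇒ZS⇒SSS⇒pSS⇒ppS⇒ppZ⇒pppnm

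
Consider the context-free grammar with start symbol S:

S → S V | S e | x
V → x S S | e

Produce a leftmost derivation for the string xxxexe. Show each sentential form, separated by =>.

S => SV   [S → S V]
SV => SVV   [S → S V]
SVV => xVV   [S → x]
xVV => xxSSV   [V → x S S]
xxSSV => xxSVSV   [S → S V]
xxSVSV => xxxVSV   [S → x]
xxxVSV => xxxeSV   [V → e]
xxxeSV => xxxexV   [S → x]
xxxexV => xxxexe   [V → e]

S => SV => SVV => xVV => xxSSV => xxSVSV => xxxVSV => xxxeSV => xxxexV => xxxexe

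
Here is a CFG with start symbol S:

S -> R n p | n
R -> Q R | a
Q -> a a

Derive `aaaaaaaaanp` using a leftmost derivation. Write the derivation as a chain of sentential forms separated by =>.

S => Rnp   [S -> R n p]
Rnp => QRnp   [R -> Q R]
QRnp => aaRnp   [Q -> a a]
aaRnp => aaQRnp   [R -> Q R]
aaQRnp => aaaaRnp   [Q -> a a]
aaaaRnp => aaaaQRnp   [R -> Q R]
aaaaQRnp => aaaaaaRnp   [Q -> a a]
aaaaaaRnp => aaaaaaQRnp   [R -> Q R]
aaaaaaQRnp => aaaaaaaaRnp   [Q -> a a]
aaaaaaaaRnp => aaaaaaaaanp   [R -> a]

S=>Rnp=>QRnp=>aaRnp=>aaQRnp=>aaaaRnp=>aaaaQRnp=>aaaaaaRnp=>aaaaaaQRnp=>aaaaaaaaRnp=>aaaaaaaaanp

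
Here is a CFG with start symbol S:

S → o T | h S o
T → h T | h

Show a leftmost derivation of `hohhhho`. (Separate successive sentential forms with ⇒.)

S ⇒ hSo   [S → h S o]
hSo ⇒ hoTo   [S → o T]
hoTo ⇒ hohTo   [T → h T]
hohTo ⇒ hohhTo   [T → h T]
hohhTo ⇒ hohhhTo   [T → h T]
hohhhTo ⇒ hohhhho   [T → h]

S⇒hSo⇒hoTo⇒hohTo⇒hohhTo⇒hohhhTo⇒hohhhho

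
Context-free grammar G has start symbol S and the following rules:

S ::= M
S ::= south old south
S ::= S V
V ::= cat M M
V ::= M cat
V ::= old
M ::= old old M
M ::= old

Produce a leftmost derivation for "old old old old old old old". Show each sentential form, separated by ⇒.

S ⇒ M ⇒ old old M ⇒ old old old old M ⇒ old old old old old old M ⇒ old old old old old old old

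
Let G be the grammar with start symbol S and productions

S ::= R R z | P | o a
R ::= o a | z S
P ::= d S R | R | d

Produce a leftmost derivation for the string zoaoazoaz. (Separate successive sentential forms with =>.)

S=>RRz=>zSRz=>zRRzRz=>zoaRzRz=>zoaoazRz=>zoaoazoaz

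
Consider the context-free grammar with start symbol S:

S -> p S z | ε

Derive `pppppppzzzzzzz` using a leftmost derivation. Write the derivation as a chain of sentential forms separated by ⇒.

S ⇒ pSz ⇒ ppSzz ⇒ pppSzzz ⇒ ppppSzzzz ⇒ pppppSzzzzz ⇒ ppppppSzzzzzz ⇒ pppppppSzzzzzzz ⇒ pppppppzzzzzzz

S ⇒ pSz   [S -> p S z]
pSz ⇒ ppSzz   [S -> p S z]
ppSzz ⇒ pppSzzz   [S -> p S z]
pppSzzz ⇒ ppppSzzzz   [S -> p S z]
ppppSzzzz ⇒ pppppSzzzzz   [S -> p S z]
pppppSzzzzz ⇒ ppppppSzzzzzz   [S -> p S z]
ppppppSzzzzzz ⇒ pppppppSzzzzzzz   [S -> p S z]
pppppppSzzzzzzz ⇒ pppppppzzzzzzz   [S -> ε]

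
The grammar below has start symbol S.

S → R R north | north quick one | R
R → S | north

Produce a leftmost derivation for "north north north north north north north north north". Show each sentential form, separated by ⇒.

S ⇒ R R north ⇒ S R north ⇒ R R north R north ⇒ S R north R north ⇒ R R north R north R north ⇒ S R north R north R north ⇒ R R north R north R north R north ⇒ north R north R north R north R north ⇒ north north north R north R north R north ⇒ north north north north north R north R north ⇒ north north north north north north north R north ⇒ north north north north north north north north north

S ⇒ R R north   [S → R R north]
R R north ⇒ S R north   [R → S]
S R north ⇒ R R north R north   [S → R R north]
R R north R north ⇒ S R north R north   [R → S]
S R north R north ⇒ R R north R north R north   [S → R R north]
R R north R north R north ⇒ S R north R north R north   [R → S]
S R north R north R north ⇒ R R north R north R north R north   [S → R R north]
R R north R north R north R north ⇒ north R north R north R north R north   [R → north]
north R north R north R north R north ⇒ north north north R north R north R north   [R → north]
north north north R north R north R north ⇒ north north north north north R north R north   [R → north]
north north north north north R north R north ⇒ north north north north north north north R north   [R → north]
north north north north north north north R north ⇒ north north north north north north north north north   [R → north]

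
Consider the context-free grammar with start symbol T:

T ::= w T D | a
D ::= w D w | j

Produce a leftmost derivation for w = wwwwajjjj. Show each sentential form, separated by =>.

T => wTD   [T ::= w T D]
wTD => wwTDD   [T ::= w T D]
wwTDD => wwwTDDD   [T ::= w T D]
wwwTDDD => wwwwTDDDD   [T ::= w T D]
wwwwTDDDD => wwwwaDDDD   [T ::= a]
wwwwaDDDD => wwwwajDDD   [D ::= j]
wwwwajDDD => wwwwajjDD   [D ::= j]
wwwwajjDD => wwwwajjjD   [D ::= j]
wwwwajjjD => wwwwajjjj   [D ::= j]

T=>wTD=>wwTDD=>wwwTDDD=>wwwwTDDDD=>wwwwaDDDD=>wwwwajDDD=>wwwwajjDD=>wwwwajjjD=>wwwwajjjj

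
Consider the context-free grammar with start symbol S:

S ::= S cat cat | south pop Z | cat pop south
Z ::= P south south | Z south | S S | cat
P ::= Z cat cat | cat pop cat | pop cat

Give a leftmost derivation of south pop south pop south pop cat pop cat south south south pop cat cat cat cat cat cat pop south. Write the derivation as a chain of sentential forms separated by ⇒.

S ⇒ south pop Z   [S ::= south pop Z]
south pop Z ⇒ south pop S S   [Z ::= S S]
south pop S S ⇒ south pop S cat cat S   [S ::= S cat cat]
south pop S cat cat S ⇒ south pop south pop Z cat cat S   [S ::= south pop Z]
south pop south pop Z cat cat S ⇒ south pop south pop S S cat cat S   [Z ::= S S]
south pop south pop S S cat cat S ⇒ south pop south pop south pop Z S cat cat S   [S ::= south pop Z]
south pop south pop south pop Z S cat cat S ⇒ south pop south pop south pop P south south S cat cat S   [Z ::= P south south]
south pop south pop south pop P south south S cat cat S ⇒ south pop south pop south pop cat pop cat south south S cat cat S   [P ::= cat pop cat]
south pop south pop south pop cat pop cat south south S cat cat S ⇒ south pop south pop south pop cat pop cat south south S cat cat cat cat S   [S ::= S cat cat]
south pop south pop south pop cat pop cat south south S cat cat cat cat S ⇒ south pop south pop south pop cat pop cat south south south pop Z cat cat cat cat S   [S ::= south pop Z]
south pop south pop south pop cat pop cat south south south pop Z cat cat cat cat S ⇒ south pop south pop south pop cat pop cat south south south pop cat cat cat cat cat S   [Z ::= cat]
south pop south pop south pop cat pop cat south south south pop cat cat cat cat cat S ⇒ south pop south pop south pop cat pop cat south south south pop cat cat cat cat cat cat pop south   [S ::= cat pop south]

S ⇒ south pop Z ⇒ south pop S S ⇒ south pop S cat cat S ⇒ south pop south pop Z cat cat S ⇒ south pop south pop S S cat cat S ⇒ south pop south pop south pop Z S cat cat S ⇒ south pop south pop south pop P south south S cat cat S ⇒ south pop south pop south pop cat pop cat south south S cat cat S ⇒ south pop south pop south pop cat pop cat south south S cat cat cat cat S ⇒ south pop south pop south pop cat pop cat south south south pop Z cat cat cat cat S ⇒ south pop south pop south pop cat pop cat south south south pop cat cat cat cat cat S ⇒ south pop south pop south pop cat pop cat south south south pop cat cat cat cat cat cat pop south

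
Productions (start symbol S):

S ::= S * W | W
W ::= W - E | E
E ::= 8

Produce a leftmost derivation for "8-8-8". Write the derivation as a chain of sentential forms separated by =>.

S => W   [S ::= W]
W => W-E   [W ::= W - E]
W-E => W-E-E   [W ::= W - E]
W-E-E => E-E-E   [W ::= E]
E-E-E => 8-E-E   [E ::= 8]
8-E-E => 8-8-E   [E ::= 8]
8-8-E => 8-8-8   [E ::= 8]

S => W => W-E => W-E-E => E-E-E => 8-E-E => 8-8-E => 8-8-8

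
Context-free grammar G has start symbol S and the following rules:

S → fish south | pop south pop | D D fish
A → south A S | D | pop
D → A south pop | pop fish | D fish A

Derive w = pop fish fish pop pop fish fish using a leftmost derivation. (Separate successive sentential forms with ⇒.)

S ⇒ D D fish ⇒ D fish A D fish ⇒ pop fish fish A D fish ⇒ pop fish fish pop D fish ⇒ pop fish fish pop pop fish fish

S ⇒ D D fish   [S → D D fish]
D D fish ⇒ D fish A D fish   [D → D fish A]
D fish A D fish ⇒ pop fish fish A D fish   [D → pop fish]
pop fish fish A D fish ⇒ pop fish fish pop D fish   [A → pop]
pop fish fish pop D fish ⇒ pop fish fish pop pop fish fish   [D → pop fish]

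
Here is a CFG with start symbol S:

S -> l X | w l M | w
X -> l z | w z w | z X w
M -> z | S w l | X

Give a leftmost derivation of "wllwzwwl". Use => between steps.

S => wlM   [S -> w l M]
wlM => wlSwl   [M -> S w l]
wlSwl => wllXwl   [S -> l X]
wllXwl => wllwzwwl   [X -> w z w]

S => wlM => wlSwl => wllXwl => wllwzwwl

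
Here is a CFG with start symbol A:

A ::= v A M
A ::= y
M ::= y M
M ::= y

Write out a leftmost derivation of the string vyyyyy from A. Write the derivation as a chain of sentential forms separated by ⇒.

A ⇒ vAM ⇒ vyM ⇒ vyyM ⇒ vyyyM ⇒ vyyyyM ⇒ vyyyyy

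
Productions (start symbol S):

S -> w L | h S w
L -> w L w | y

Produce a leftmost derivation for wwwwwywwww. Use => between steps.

S => wL   [S -> w L]
wL => wwLw   [L -> w L w]
wwLw => wwwLww   [L -> w L w]
wwwLww => wwwwLwww   [L -> w L w]
wwwwLwww => wwwwwLwwww   [L -> w L w]
wwwwwLwwww => wwwwwywwww   [L -> y]

S=>wL=>wwLw=>wwwLww=>wwwwLwww=>wwwwwLwwww=>wwwwwywwww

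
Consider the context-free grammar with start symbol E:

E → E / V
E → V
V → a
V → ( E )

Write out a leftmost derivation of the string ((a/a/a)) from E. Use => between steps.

E => V   [E → V]
V => (E)   [V → ( E )]
(E) => (V)   [E → V]
(V) => ((E))   [V → ( E )]
((E)) => ((E/V))   [E → E / V]
((E/V)) => ((E/V/V))   [E → E / V]
((E/V/V)) => ((V/V/V))   [E → V]
((V/V/V)) => ((a/V/V))   [V → a]
((a/V/V)) => ((a/a/V))   [V → a]
((a/a/V)) => ((a/a/a))   [V → a]

E => V => (E) => (V) => ((E)) => ((E/V)) => ((E/V/V)) => ((V/V/V)) => ((a/V/V)) => ((a/a/V)) => ((a/a/a))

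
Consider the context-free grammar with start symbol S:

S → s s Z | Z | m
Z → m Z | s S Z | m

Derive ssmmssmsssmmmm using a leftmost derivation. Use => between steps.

S => ssZ   [S → s s Z]
ssZ => ssmZ   [Z → m Z]
ssmZ => ssmmZ   [Z → m Z]
ssmmZ => ssmmsSZ   [Z → s S Z]
ssmmsSZ => ssmmsZZ   [S → Z]
ssmmsZZ => ssmmssSZZ   [Z → s S Z]
ssmmssSZZ => ssmmssZZZ   [S → Z]
ssmmssZZZ => ssmmssmZZZ   [Z → m Z]
ssmmssmZZZ => ssmmssmsSZZZ   [Z → s S Z]
ssmmssmsSZZZ => ssmmssmsssZZZZ   [S → s s Z]
ssmmssmsssZZZZ => ssmmssmsssmZZZ   [Z → m]
ssmmssmsssmZZZ => ssmmssmsssmmZZ   [Z → m]
ssmmssmsssmmZZ => ssmmssmsssmmmZ   [Z → m]
ssmmssmsssmmmZ => ssmmssmsssmmmm   [Z → m]

S => ssZ => ssmZ => ssmmZ => ssmmsSZ => ssmmsZZ => ssmmssSZZ => ssmmssZZZ => ssmmssmZZZ => ssmmssmsSZZZ => ssmmssmsssZZZZ => ssmmssmsssmZZZ => ssmmssmsssmmZZ => ssmmssmsssmmmZ => ssmmssmsssmmmm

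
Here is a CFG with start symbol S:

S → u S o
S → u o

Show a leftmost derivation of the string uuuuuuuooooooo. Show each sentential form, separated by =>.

S => uSo => uuSoo => uuuSooo => uuuuSoooo => uuuuuSooooo => uuuuuuSoooooo => uuuuuuuooooooo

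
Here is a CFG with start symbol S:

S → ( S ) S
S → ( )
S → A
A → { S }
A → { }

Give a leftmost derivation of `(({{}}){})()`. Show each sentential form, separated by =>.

S => (S)S => ((S)S)S => ((A)S)S => (({S})S)S => (({A})S)S => (({{}})S)S => (({{}})A)S => (({{}}){})S => (({{}}){})()

S => (S)S   [S → ( S ) S]
(S)S => ((S)S)S   [S → ( S ) S]
((S)S)S => ((A)S)S   [S → A]
((A)S)S => (({S})S)S   [A → { S }]
(({S})S)S => (({A})S)S   [S → A]
(({A})S)S => (({{}})S)S   [A → { }]
(({{}})S)S => (({{}})A)S   [S → A]
(({{}})A)S => (({{}}){})S   [A → { }]
(({{}}){})S => (({{}}){})()   [S → ( )]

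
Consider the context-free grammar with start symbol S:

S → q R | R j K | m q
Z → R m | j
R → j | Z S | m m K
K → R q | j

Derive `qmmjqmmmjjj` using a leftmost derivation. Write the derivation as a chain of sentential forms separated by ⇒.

S ⇒ qR ⇒ qZS ⇒ qRmS ⇒ qmmKmS ⇒ qmmRqmS ⇒ qmmjqmS ⇒ qmmjqmRjK ⇒ qmmjqmmmKjK ⇒ qmmjqmmmjjK ⇒ qmmjqmmmjjj

S ⇒ qR   [S → q R]
qR ⇒ qZS   [R → Z S]
qZS ⇒ qRmS   [Z → R m]
qRmS ⇒ qmmKmS   [R → m m K]
qmmKmS ⇒ qmmRqmS   [K → R q]
qmmRqmS ⇒ qmmjqmS   [R → j]
qmmjqmS ⇒ qmmjqmRjK   [S → R j K]
qmmjqmRjK ⇒ qmmjqmmmKjK   [R → m m K]
qmmjqmmmKjK ⇒ qmmjqmmmjjK   [K → j]
qmmjqmmmjjK ⇒ qmmjqmmmjjj   [K → j]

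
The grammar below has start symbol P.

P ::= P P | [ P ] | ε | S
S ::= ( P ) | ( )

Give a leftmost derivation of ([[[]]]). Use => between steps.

P => S   [P ::= S]
S => (P)   [S ::= ( P )]
(P) => ([P])   [P ::= [ P ]]
([P]) => ([[P]])   [P ::= [ P ]]
([[P]]) => ([[[P]]])   [P ::= [ P ]]
([[[P]]]) => ([[[]]])   [P ::= ε]

P=>S=>(P)=>([P])=>([[P]])=>([[[P]]])=>([[[]]])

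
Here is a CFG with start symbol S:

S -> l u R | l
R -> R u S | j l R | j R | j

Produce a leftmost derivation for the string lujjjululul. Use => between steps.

S=>luR=>luRuS=>luRuSuS=>lujRuSuS=>lujRuSuSuS=>lujjRuSuSuS=>lujjjuSuSuS=>lujjjuluSuS=>lujjjululuS=>lujjjululul

S => luR   [S -> l u R]
luR => luRuS   [R -> R u S]
luRuS => luRuSuS   [R -> R u S]
luRuSuS => lujRuSuS   [R -> j R]
lujRuSuS => lujRuSuSuS   [R -> R u S]
lujRuSuSuS => lujjRuSuSuS   [R -> j R]
lujjRuSuSuS => lujjjuSuSuS   [R -> j]
lujjjuSuSuS => lujjjuluSuS   [S -> l]
lujjjuluSuS => lujjjululuS   [S -> l]
lujjjululuS => lujjjululul   [S -> l]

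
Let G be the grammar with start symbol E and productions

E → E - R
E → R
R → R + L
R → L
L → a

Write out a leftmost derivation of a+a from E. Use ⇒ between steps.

E ⇒ R   [E → R]
R ⇒ R+L   [R → R + L]
R+L ⇒ L+L   [R → L]
L+L ⇒ a+L   [L → a]
a+L ⇒ a+a   [L → a]

E ⇒ R ⇒ R+L ⇒ L+L ⇒ a+L ⇒ a+a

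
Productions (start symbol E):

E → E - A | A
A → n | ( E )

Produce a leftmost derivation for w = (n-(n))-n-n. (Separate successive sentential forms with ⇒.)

E⇒E-A⇒E-A-A⇒A-A-A⇒(E)-A-A⇒(E-A)-A-A⇒(A-A)-A-A⇒(n-A)-A-A⇒(n-(E))-A-A⇒(n-(A))-A-A⇒(n-(n))-A-A⇒(n-(n))-n-A⇒(n-(n))-n-n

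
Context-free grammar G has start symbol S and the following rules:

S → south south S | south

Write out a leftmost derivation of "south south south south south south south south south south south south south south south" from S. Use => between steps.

S => south south S   [S → south south S]
south south S => south south south south S   [S → south south S]
south south south south S => south south south south south south S   [S → south south S]
south south south south south south S => south south south south south south south south S   [S → south south S]
south south south south south south south south S => south south south south south south south south south south S   [S → south south S]
south south south south south south south south south south S => south south south south south south south south south south south south S   [S → south south S]
south south south south south south south south south south south south S => south south south south south south south south south south south south south south S   [S → south south S]
south south south south south south south south south south south south south south S => south south south south south south south south south south south south south south south   [S → south]

S => south south S => south south south south S => south south south south south south S => south south south south south south south south S => south south south south south south south south south south S => south south south south south south south south south south south south S => south south south south south south south south south south south south south south S => south south south south south south south south south south south south south south south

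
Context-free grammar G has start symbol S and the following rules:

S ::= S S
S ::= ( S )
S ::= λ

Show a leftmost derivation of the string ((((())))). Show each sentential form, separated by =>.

S=>SS=>(S)S=>(SS)S=>((S)S)S=>(((S))S)S=>((((S)))S)S=>((((SS)))S)S=>((((SSS)))S)S=>(((((S)SS)))S)S=>((((()SS)))S)S=>((((()S)))S)S=>((((())))S)S=>((((()))))S=>((((()))))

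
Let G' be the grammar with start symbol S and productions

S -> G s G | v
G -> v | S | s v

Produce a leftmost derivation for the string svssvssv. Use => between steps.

S => GsG   [S -> G s G]
GsG => SsG   [G -> S]
SsG => GsGsG   [S -> G s G]
GsGsG => svsGsG   [G -> s v]
svsGsG => svssvsG   [G -> s v]
svssvsG => svssvssv   [G -> s v]

S => GsG => SsG => GsGsG => svsGsG => svssvsG => svssvssv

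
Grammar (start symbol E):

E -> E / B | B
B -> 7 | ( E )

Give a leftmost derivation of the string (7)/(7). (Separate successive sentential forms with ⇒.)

E⇒E/B⇒B/B⇒(E)/B⇒(B)/B⇒(7)/B⇒(7)/(E)⇒(7)/(B)⇒(7)/(7)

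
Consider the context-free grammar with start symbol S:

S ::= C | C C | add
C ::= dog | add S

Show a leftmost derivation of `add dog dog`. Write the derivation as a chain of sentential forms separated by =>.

S => C C => add S C => add C C => add dog C => add dog dog

S => C C   [S ::= C C]
C C => add S C   [C ::= add S]
add S C => add C C   [S ::= C]
add C C => add dog C   [C ::= dog]
add dog C => add dog dog   [C ::= dog]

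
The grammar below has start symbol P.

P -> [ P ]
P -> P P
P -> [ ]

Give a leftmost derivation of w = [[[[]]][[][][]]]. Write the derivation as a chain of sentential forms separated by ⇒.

P ⇒ [P] ⇒ [PP] ⇒ [[P]P] ⇒ [[[P]]P] ⇒ [[[[]]]P] ⇒ [[[[]]][P]] ⇒ [[[[]]][PP]] ⇒ [[[[]]][PPP]] ⇒ [[[[]]][[]PP]] ⇒ [[[[]]][[][]P]] ⇒ [[[[]]][[][][]]]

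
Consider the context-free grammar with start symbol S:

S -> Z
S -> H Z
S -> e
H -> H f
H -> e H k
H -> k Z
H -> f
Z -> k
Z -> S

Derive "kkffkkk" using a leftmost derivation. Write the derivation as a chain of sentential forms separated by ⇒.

S ⇒ HZ   [S -> H Z]
HZ ⇒ kZZ   [H -> k Z]
kZZ ⇒ kSZ   [Z -> S]
kSZ ⇒ kHZZ   [S -> H Z]
kHZZ ⇒ kkZZZ   [H -> k Z]
kkZZZ ⇒ kkSZZ   [Z -> S]
kkSZZ ⇒ kkHZZZ   [S -> H Z]
kkHZZZ ⇒ kkHfZZZ   [H -> H f]
kkHfZZZ ⇒ kkffZZZ   [H -> f]
kkffZZZ ⇒ kkffkZZ   [Z -> k]
kkffkZZ ⇒ kkffkkZ   [Z -> k]
kkffkkZ ⇒ kkffkkk   [Z -> k]

S ⇒ HZ ⇒ kZZ ⇒ kSZ ⇒ kHZZ ⇒ kkZZZ ⇒ kkSZZ ⇒ kkHZZZ ⇒ kkHfZZZ ⇒ kkffZZZ ⇒ kkffkZZ ⇒ kkffkkZ ⇒ kkffkkk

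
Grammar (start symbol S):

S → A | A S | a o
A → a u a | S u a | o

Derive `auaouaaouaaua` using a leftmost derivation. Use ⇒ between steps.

S⇒AS⇒auaS⇒auaAS⇒auaSuaS⇒auaASuaS⇒auaSuaSuaS⇒auaAuaSuaS⇒auaouaSuaS⇒auaouaaouaS⇒auaouaaouaA⇒auaouaaouaaua

S ⇒ AS   [S → A S]
AS ⇒ auaS   [A → a u a]
auaS ⇒ auaAS   [S → A S]
auaAS ⇒ auaSuaS   [A → S u a]
auaSuaS ⇒ auaASuaS   [S → A S]
auaASuaS ⇒ auaSuaSuaS   [A → S u a]
auaSuaSuaS ⇒ auaAuaSuaS   [S → A]
auaAuaSuaS ⇒ auaouaSuaS   [A → o]
auaouaSuaS ⇒ auaouaaouaS   [S → a o]
auaouaaouaS ⇒ auaouaaouaA   [S → A]
auaouaaouaA ⇒ auaouaaouaaua   [A → a u a]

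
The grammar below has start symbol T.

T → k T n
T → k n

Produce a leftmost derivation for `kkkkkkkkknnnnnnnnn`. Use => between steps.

T=>kTn=>kkTnn=>kkkTnnn=>kkkkTnnnn=>kkkkkTnnnnn=>kkkkkkTnnnnnn=>kkkkkkkTnnnnnnn=>kkkkkkkkTnnnnnnnn=>kkkkkkkkknnnnnnnnn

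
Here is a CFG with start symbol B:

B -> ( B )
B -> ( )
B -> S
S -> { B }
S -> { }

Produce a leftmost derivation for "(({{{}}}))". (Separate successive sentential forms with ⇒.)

B ⇒ (B)   [B -> ( B )]
(B) ⇒ ((B))   [B -> ( B )]
((B)) ⇒ ((S))   [B -> S]
((S)) ⇒ (({B}))   [S -> { B }]
(({B})) ⇒ (({S}))   [B -> S]
(({S})) ⇒ (({{B}}))   [S -> { B }]
(({{B}})) ⇒ (({{S}}))   [B -> S]
(({{S}})) ⇒ (({{{}}}))   [S -> { }]

B⇒(B)⇒((B))⇒((S))⇒(({B}))⇒(({S}))⇒(({{B}}))⇒(({{S}}))⇒(({{{}}}))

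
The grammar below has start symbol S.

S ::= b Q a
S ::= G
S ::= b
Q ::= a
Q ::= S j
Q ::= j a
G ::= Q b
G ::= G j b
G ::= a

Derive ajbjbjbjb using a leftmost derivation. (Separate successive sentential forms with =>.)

S => G   [S ::= G]
G => Qb   [G ::= Q b]
Qb => Sjb   [Q ::= S j]
Sjb => Gjb   [S ::= G]
Gjb => Gjbjb   [G ::= G j b]
Gjbjb => Gjbjbjb   [G ::= G j b]
Gjbjbjb => Gjbjbjbjb   [G ::= G j b]
Gjbjbjbjb => ajbjbjbjb   [G ::= a]

S=>G=>Qb=>Sjb=>Gjb=>Gjbjb=>Gjbjbjb=>Gjbjbjbjb=>ajbjbjbjb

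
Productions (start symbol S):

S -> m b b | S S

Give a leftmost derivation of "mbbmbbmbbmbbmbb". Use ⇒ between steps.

S⇒SS⇒SSS⇒SSSS⇒SSSSS⇒mbbSSSS⇒mbbmbbSSS⇒mbbmbbmbbSS⇒mbbmbbmbbmbbS⇒mbbmbbmbbmbbmbb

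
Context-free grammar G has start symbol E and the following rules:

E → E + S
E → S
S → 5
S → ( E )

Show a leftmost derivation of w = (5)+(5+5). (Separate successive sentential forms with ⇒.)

E ⇒ E+S   [E → E + S]
E+S ⇒ S+S   [E → S]
S+S ⇒ (E)+S   [S → ( E )]
(E)+S ⇒ (S)+S   [E → S]
(S)+S ⇒ (5)+S   [S → 5]
(5)+S ⇒ (5)+(E)   [S → ( E )]
(5)+(E) ⇒ (5)+(E+S)   [E → E + S]
(5)+(E+S) ⇒ (5)+(S+S)   [E → S]
(5)+(S+S) ⇒ (5)+(5+S)   [S → 5]
(5)+(5+S) ⇒ (5)+(5+5)   [S → 5]

E⇒E+S⇒S+S⇒(E)+S⇒(S)+S⇒(5)+S⇒(5)+(E)⇒(5)+(E+S)⇒(5)+(S+S)⇒(5)+(5+S)⇒(5)+(5+5)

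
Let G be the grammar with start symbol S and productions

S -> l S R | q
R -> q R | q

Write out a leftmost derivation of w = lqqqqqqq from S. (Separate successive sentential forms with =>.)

S=>lSR=>lqR=>lqqR=>lqqqR=>lqqqqR=>lqqqqqR=>lqqqqqqR=>lqqqqqqq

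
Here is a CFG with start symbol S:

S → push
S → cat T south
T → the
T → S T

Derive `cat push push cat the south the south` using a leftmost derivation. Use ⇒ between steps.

S ⇒ cat T south   [S → cat T south]
cat T south ⇒ cat S T south   [T → S T]
cat S T south ⇒ cat push T south   [S → push]
cat push T south ⇒ cat push S T south   [T → S T]
cat push S T south ⇒ cat push push T south   [S → push]
cat push push T south ⇒ cat push push S T south   [T → S T]
cat push push S T south ⇒ cat push push cat T south T south   [S → cat T south]
cat push push cat T south T south ⇒ cat push push cat the south T south   [T → the]
cat push push cat the south T south ⇒ cat push push cat the south the south   [T → the]

S ⇒ cat T south ⇒ cat S T south ⇒ cat push T south ⇒ cat push S T south ⇒ cat push push T south ⇒ cat push push S T south ⇒ cat push push cat T south T south ⇒ cat push push cat the south T south ⇒ cat push push cat the south the south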